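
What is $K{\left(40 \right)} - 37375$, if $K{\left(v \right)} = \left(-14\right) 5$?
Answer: $-37445$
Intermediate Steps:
$K{\left(v \right)} = -70$
$K{\left(40 \right)} - 37375 = -70 - 37375 = -37445$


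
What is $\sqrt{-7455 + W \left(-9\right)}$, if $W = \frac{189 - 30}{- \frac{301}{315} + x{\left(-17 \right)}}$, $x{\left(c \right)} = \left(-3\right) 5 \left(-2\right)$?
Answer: $\frac{4 i \sqrt{801197535}}{1307} \approx 86.627 i$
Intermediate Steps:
$x{\left(c \right)} = 30$ ($x{\left(c \right)} = \left(-15\right) \left(-2\right) = 30$)
$W = \frac{7155}{1307}$ ($W = \frac{189 - 30}{- \frac{301}{315} + 30} = \frac{159}{\left(-301\right) \frac{1}{315} + 30} = \frac{159}{- \frac{43}{45} + 30} = \frac{159}{\frac{1307}{45}} = 159 \cdot \frac{45}{1307} = \frac{7155}{1307} \approx 5.4744$)
$\sqrt{-7455 + W \left(-9\right)} = \sqrt{-7455 + \frac{7155}{1307} \left(-9\right)} = \sqrt{-7455 - \frac{64395}{1307}} = \sqrt{- \frac{9808080}{1307}} = \frac{4 i \sqrt{801197535}}{1307}$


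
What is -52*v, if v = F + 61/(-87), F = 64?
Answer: -286364/87 ≈ -3291.5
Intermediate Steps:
v = 5507/87 (v = 64 + 61/(-87) = 64 + 61*(-1/87) = 64 - 61/87 = 5507/87 ≈ 63.299)
-52*v = -52*5507/87 = -286364/87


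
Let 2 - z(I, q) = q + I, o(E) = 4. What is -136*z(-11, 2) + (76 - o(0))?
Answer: -1424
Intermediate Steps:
z(I, q) = 2 - I - q (z(I, q) = 2 - (q + I) = 2 - (I + q) = 2 + (-I - q) = 2 - I - q)
-136*z(-11, 2) + (76 - o(0)) = -136*(2 - 1*(-11) - 1*2) + (76 - 1*4) = -136*(2 + 11 - 2) + (76 - 4) = -136*11 + 72 = -1496 + 72 = -1424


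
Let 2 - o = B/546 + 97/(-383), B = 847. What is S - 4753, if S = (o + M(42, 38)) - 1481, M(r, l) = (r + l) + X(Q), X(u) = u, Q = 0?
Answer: -183823625/29874 ≈ -6153.3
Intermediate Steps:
M(r, l) = l + r (M(r, l) = (r + l) + 0 = (l + r) + 0 = l + r)
o = 20971/29874 (o = 2 - (847/546 + 97/(-383)) = 2 - (847*(1/546) + 97*(-1/383)) = 2 - (121/78 - 97/383) = 2 - 1*38777/29874 = 2 - 38777/29874 = 20971/29874 ≈ 0.70198)
S = -41832503/29874 (S = (20971/29874 + (38 + 42)) - 1481 = (20971/29874 + 80) - 1481 = 2410891/29874 - 1481 = -41832503/29874 ≈ -1400.3)
S - 4753 = -41832503/29874 - 4753 = -183823625/29874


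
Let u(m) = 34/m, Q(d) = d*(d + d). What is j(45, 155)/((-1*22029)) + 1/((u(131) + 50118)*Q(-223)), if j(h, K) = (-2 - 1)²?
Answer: -1958971148075/4794910734596248 ≈ -0.00040855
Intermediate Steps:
j(h, K) = 9 (j(h, K) = (-3)² = 9)
Q(d) = 2*d² (Q(d) = d*(2*d) = 2*d²)
j(45, 155)/((-1*22029)) + 1/((u(131) + 50118)*Q(-223)) = 9/((-1*22029)) + 1/((34/131 + 50118)*((2*(-223)²))) = 9/(-22029) + 1/((34*(1/131) + 50118)*((2*49729))) = 9*(-1/22029) + 1/((34/131 + 50118)*99458) = -3/7343 + (1/99458)/(6565492/131) = -3/7343 + (131/6565492)*(1/99458) = -3/7343 + 131/652990703336 = -1958971148075/4794910734596248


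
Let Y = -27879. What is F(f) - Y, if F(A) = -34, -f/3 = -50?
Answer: 27845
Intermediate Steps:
f = 150 (f = -3*(-50) = 150)
F(f) - Y = -34 - 1*(-27879) = -34 + 27879 = 27845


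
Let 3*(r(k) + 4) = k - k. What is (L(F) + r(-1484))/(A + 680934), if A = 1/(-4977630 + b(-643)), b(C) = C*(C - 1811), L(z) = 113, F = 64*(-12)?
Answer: 370568172/2314976767271 ≈ 0.00016007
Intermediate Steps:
r(k) = -4 (r(k) = -4 + (k - k)/3 = -4 + (⅓)*0 = -4 + 0 = -4)
F = -768
b(C) = C*(-1811 + C)
A = -1/3399708 (A = 1/(-4977630 - 643*(-1811 - 643)) = 1/(-4977630 - 643*(-2454)) = 1/(-4977630 + 1577922) = 1/(-3399708) = -1/3399708 ≈ -2.9414e-7)
(L(F) + r(-1484))/(A + 680934) = (113 - 4)/(-1/3399708 + 680934) = 109/(2314976767271/3399708) = 109*(3399708/2314976767271) = 370568172/2314976767271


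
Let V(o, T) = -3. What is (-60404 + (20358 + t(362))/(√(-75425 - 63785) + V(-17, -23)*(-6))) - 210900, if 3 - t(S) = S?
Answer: (-271304*√139210 + 4863473*I)/(√139210 - 18*I) ≈ -2.713e+5 - 53.477*I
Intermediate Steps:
t(S) = 3 - S
(-60404 + (20358 + t(362))/(√(-75425 - 63785) + V(-17, -23)*(-6))) - 210900 = (-60404 + (20358 + (3 - 1*362))/(√(-75425 - 63785) - 3*(-6))) - 210900 = (-60404 + (20358 + (3 - 362))/(√(-139210) + 18)) - 210900 = (-60404 + (20358 - 359)/(I*√139210 + 18)) - 210900 = (-60404 + 19999/(18 + I*√139210)) - 210900 = -271304 + 19999/(18 + I*√139210)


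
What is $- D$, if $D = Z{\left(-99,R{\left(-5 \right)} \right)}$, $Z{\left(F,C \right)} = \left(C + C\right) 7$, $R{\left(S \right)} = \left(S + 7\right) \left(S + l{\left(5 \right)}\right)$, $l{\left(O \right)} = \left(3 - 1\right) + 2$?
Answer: $28$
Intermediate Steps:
$l{\left(O \right)} = 4$ ($l{\left(O \right)} = 2 + 2 = 4$)
$R{\left(S \right)} = \left(4 + S\right) \left(7 + S\right)$ ($R{\left(S \right)} = \left(S + 7\right) \left(S + 4\right) = \left(7 + S\right) \left(4 + S\right) = \left(4 + S\right) \left(7 + S\right)$)
$Z{\left(F,C \right)} = 14 C$ ($Z{\left(F,C \right)} = 2 C 7 = 14 C$)
$D = -28$ ($D = 14 \left(28 + \left(-5\right)^{2} + 11 \left(-5\right)\right) = 14 \left(28 + 25 - 55\right) = 14 \left(-2\right) = -28$)
$- D = \left(-1\right) \left(-28\right) = 28$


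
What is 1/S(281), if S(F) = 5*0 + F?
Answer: 1/281 ≈ 0.0035587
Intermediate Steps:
S(F) = F (S(F) = 0 + F = F)
1/S(281) = 1/281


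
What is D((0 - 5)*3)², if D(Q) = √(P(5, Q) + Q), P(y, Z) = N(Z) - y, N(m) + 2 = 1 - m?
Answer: -6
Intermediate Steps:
N(m) = -1 - m (N(m) = -2 + (1 - m) = -1 - m)
P(y, Z) = -1 - Z - y (P(y, Z) = (-1 - Z) - y = -1 - Z - y)
D(Q) = I*√6 (D(Q) = √((-1 - Q - 1*5) + Q) = √((-1 - Q - 5) + Q) = √((-6 - Q) + Q) = √(-6) = I*√6)
D((0 - 5)*3)² = (I*√6)² = -6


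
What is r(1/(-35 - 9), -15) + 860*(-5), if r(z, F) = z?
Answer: -189201/44 ≈ -4300.0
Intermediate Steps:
r(1/(-35 - 9), -15) + 860*(-5) = 1/(-35 - 9) + 860*(-5) = 1/(-44) - 4300 = -1/44 - 4300 = -189201/44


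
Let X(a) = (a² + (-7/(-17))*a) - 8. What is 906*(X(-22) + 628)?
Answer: 16864284/17 ≈ 9.9202e+5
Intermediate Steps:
X(a) = -8 + a² + 7*a/17 (X(a) = (a² + (-7*(-1/17))*a) - 8 = (a² + 7*a/17) - 8 = -8 + a² + 7*a/17)
906*(X(-22) + 628) = 906*((-8 + (-22)² + (7/17)*(-22)) + 628) = 906*((-8 + 484 - 154/17) + 628) = 906*(7938/17 + 628) = 906*(18614/17) = 16864284/17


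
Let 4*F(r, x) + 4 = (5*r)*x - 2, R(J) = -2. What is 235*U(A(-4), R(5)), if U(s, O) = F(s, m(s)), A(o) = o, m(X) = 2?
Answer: -5405/2 ≈ -2702.5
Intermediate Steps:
F(r, x) = -3/2 + 5*r*x/4 (F(r, x) = -1 + ((5*r)*x - 2)/4 = -1 + (5*r*x - 2)/4 = -1 + (-2 + 5*r*x)/4 = -1 + (-1/2 + 5*r*x/4) = -3/2 + 5*r*x/4)
U(s, O) = -3/2 + 5*s/2 (U(s, O) = -3/2 + (5/4)*s*2 = -3/2 + 5*s/2)
235*U(A(-4), R(5)) = 235*(-3/2 + (5/2)*(-4)) = 235*(-3/2 - 10) = 235*(-23/2) = -5405/2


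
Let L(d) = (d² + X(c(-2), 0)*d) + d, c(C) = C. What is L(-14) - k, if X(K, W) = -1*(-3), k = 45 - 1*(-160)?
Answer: -65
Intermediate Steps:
k = 205 (k = 45 + 160 = 205)
X(K, W) = 3
L(d) = d² + 4*d (L(d) = (d² + 3*d) + d = d² + 4*d)
L(-14) - k = -14*(4 - 14) - 1*205 = -14*(-10) - 205 = 140 - 205 = -65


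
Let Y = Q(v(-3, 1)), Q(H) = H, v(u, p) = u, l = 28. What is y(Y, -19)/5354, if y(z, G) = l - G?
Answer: 47/5354 ≈ 0.0087785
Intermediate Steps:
Y = -3
y(z, G) = 28 - G
y(Y, -19)/5354 = (28 - 1*(-19))/5354 = (28 + 19)*(1/5354) = 47*(1/5354) = 47/5354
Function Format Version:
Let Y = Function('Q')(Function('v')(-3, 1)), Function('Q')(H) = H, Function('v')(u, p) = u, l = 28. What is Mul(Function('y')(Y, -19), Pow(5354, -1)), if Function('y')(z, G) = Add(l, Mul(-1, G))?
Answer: Rational(47, 5354) ≈ 0.0087785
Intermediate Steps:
Y = -3
Function('y')(z, G) = Add(28, Mul(-1, G))
Mul(Function('y')(Y, -19), Pow(5354, -1)) = Mul(Add(28, Mul(-1, -19)), Pow(5354, -1)) = Mul(Add(28, 19), Rational(1, 5354)) = Mul(47, Rational(1, 5354)) = Rational(47, 5354)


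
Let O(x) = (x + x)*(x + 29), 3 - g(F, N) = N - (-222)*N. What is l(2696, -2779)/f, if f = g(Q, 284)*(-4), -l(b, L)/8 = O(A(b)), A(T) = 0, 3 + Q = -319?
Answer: 0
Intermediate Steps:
Q = -322 (Q = -3 - 319 = -322)
g(F, N) = 3 - 223*N (g(F, N) = 3 - (N - (-222)*N) = 3 - (N + 222*N) = 3 - 223*N)
O(x) = 2*x*(29 + x) (O(x) = (2*x)*(29 + x) = 2*x*(29 + x))
l(b, L) = 0 (l(b, L) = -16*0*(29 + 0) = -16*0*29 = -8*0 = 0)
f = 253316 (f = (3 - 223*284)*(-4) = (3 - 63332)*(-4) = -63329*(-4) = 253316)
l(2696, -2779)/f = 0/253316 = 0*(1/253316) = 0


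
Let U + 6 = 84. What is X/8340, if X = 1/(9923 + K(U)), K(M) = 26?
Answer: 1/82974660 ≈ 1.2052e-8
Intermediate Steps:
U = 78 (U = -6 + 84 = 78)
X = 1/9949 (X = 1/(9923 + 26) = 1/9949 ≈ 0.00010051)
X/8340 = (1/9949)/8340 = (1/9949)*(1/8340) = 1/82974660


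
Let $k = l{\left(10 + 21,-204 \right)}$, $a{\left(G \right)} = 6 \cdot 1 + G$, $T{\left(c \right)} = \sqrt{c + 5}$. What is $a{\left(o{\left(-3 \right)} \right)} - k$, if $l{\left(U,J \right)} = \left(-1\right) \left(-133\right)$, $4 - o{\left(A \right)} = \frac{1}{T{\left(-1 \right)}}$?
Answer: $- \frac{247}{2} \approx -123.5$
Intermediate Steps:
$T{\left(c \right)} = \sqrt{5 + c}$
$o{\left(A \right)} = \frac{7}{2}$ ($o{\left(A \right)} = 4 - \frac{1}{\sqrt{5 - 1}} = 4 - \frac{1}{\sqrt{4}} = 4 - \frac{1}{2} = \frac{7}{2}$)
$l{\left(U,J \right)} = 133$
$a{\left(G \right)} = 6 + G$
$k = 133$
$a{\left(o{\left(-3 \right)} \right)} - k = \left(6 + \frac{7}{2}\right) - 133 = \frac{19}{2} - 133 = - \frac{247}{2}$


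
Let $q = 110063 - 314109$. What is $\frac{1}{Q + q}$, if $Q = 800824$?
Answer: $\frac{1}{596778} \approx 1.6757 \cdot 10^{-6}$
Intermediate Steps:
$q = -204046$ ($q = 110063 - 314109 = -204046$)
$\frac{1}{Q + q} = \frac{1}{800824 - 204046} = \frac{1}{596778}$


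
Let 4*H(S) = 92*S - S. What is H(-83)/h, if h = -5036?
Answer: 7553/20144 ≈ 0.37495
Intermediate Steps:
H(S) = 91*S/4 (H(S) = (92*S - S)/4 = (91*S)/4 = 91*S/4)
H(-83)/h = ((91/4)*(-83))/(-5036) = -7553/4*(-1/5036) = 7553/20144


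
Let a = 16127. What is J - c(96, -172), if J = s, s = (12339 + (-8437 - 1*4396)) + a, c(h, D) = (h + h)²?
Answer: -21231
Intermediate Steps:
c(h, D) = 4*h² (c(h, D) = (2*h)² = 4*h²)
s = 15633 (s = (12339 + (-8437 - 1*4396)) + 16127 = (12339 + (-8437 - 4396)) + 16127 = (12339 - 12833) + 16127 = -494 + 16127 = 15633)
J = 15633
J - c(96, -172) = 15633 - 4*96² = 15633 - 4*9216 = 15633 - 1*36864 = 15633 - 36864 = -21231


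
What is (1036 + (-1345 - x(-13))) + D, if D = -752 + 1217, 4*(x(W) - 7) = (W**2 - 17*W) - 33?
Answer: 239/4 ≈ 59.750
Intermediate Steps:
x(W) = -5/4 - 17*W/4 + W**2/4 (x(W) = 7 + ((W**2 - 17*W) - 33)/4 = 7 + (-33 + W**2 - 17*W)/4 = 7 + (-33/4 - 17*W/4 + W**2/4) = -5/4 - 17*W/4 + W**2/4)
D = 465
(1036 + (-1345 - x(-13))) + D = (1036 + (-1345 - (-5/4 - 17/4*(-13) + (1/4)*(-13)**2))) + 465 = (1036 + (-1345 - (-5/4 + 221/4 + (1/4)*169))) + 465 = (1036 + (-1345 - (-5/4 + 221/4 + 169/4))) + 465 = (1036 + (-1345 - 1*385/4)) + 465 = (1036 + (-1345 - 385/4)) + 465 = (1036 - 5765/4) + 465 = -1621/4 + 465 = 239/4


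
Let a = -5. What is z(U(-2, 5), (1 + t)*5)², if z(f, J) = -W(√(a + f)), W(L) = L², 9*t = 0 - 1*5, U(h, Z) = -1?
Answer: 36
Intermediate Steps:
t = -5/9 (t = (0 - 1*5)/9 = (0 - 5)/9 = (⅑)*(-5) = -5/9 ≈ -0.55556)
z(f, J) = 5 - f (z(f, J) = -(√(-5 + f))² = -(-5 + f) = 5 - f)
z(U(-2, 5), (1 + t)*5)² = (5 - 1*(-1))² = (5 + 1)² = 6² = 36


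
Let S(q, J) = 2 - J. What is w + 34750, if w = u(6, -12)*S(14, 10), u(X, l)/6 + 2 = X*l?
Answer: 38302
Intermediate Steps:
u(X, l) = -12 + 6*X*l (u(X, l) = -12 + 6*(X*l) = -12 + 6*X*l)
w = 3552 (w = (-12 + 6*6*(-12))*(2 - 1*10) = (-12 - 432)*(2 - 10) = -444*(-8) = 3552)
w + 34750 = 3552 + 34750 = 38302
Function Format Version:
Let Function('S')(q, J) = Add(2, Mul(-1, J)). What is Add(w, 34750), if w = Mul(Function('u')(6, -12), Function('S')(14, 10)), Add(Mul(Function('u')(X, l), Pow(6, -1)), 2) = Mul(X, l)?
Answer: 38302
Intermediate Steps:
Function('u')(X, l) = Add(-12, Mul(6, X, l)) (Function('u')(X, l) = Add(-12, Mul(6, Mul(X, l))) = Add(-12, Mul(6, X, l)))
w = 3552 (w = Mul(Add(-12, Mul(6, 6, -12)), Add(2, Mul(-1, 10))) = Mul(Add(-12, -432), Add(2, -10)) = Mul(-444, -8) = 3552)
Add(w, 34750) = Add(3552, 34750) = 38302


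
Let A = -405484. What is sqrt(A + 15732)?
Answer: 2*I*sqrt(97438) ≈ 624.3*I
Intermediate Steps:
sqrt(A + 15732) = sqrt(-405484 + 15732) = sqrt(-389752) = 2*I*sqrt(97438)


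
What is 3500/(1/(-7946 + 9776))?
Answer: 6405000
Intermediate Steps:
3500/(1/(-7946 + 9776)) = 3500/(1/1830) = 3500*1830 = 6405000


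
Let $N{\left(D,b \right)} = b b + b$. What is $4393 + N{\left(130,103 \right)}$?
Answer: $15105$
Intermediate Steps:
$N{\left(D,b \right)} = b + b^{2}$ ($N{\left(D,b \right)} = b^{2} + b = b + b^{2}$)
$4393 + N{\left(130,103 \right)} = 4393 + 103 \left(1 + 103\right) = 4393 + 103 \cdot 104 = 4393 + 10712 = 15105$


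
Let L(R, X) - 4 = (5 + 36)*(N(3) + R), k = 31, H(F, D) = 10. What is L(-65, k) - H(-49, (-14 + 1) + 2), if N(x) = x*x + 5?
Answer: -2097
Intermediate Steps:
N(x) = 5 + x**2 (N(x) = x**2 + 5 = 5 + x**2)
L(R, X) = 578 + 41*R (L(R, X) = 4 + (5 + 36)*((5 + 3**2) + R) = 4 + 41*((5 + 9) + R) = 4 + 41*(14 + R) = 4 + (574 + 41*R) = 578 + 41*R)
L(-65, k) - H(-49, (-14 + 1) + 2) = (578 + 41*(-65)) - 1*10 = (578 - 2665) - 10 = -2087 - 10 = -2097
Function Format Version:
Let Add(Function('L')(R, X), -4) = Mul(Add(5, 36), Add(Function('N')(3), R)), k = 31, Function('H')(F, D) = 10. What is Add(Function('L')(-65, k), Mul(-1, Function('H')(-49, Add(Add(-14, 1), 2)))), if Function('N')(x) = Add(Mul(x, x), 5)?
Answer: -2097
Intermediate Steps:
Function('N')(x) = Add(5, Pow(x, 2)) (Function('N')(x) = Add(Pow(x, 2), 5) = Add(5, Pow(x, 2)))
Function('L')(R, X) = Add(578, Mul(41, R)) (Function('L')(R, X) = Add(4, Mul(Add(5, 36), Add(Add(5, Pow(3, 2)), R))) = Add(4, Mul(41, Add(Add(5, 9), R))) = Add(4, Mul(41, Add(14, R))) = Add(4, Add(574, Mul(41, R))) = Add(578, Mul(41, R)))
Add(Function('L')(-65, k), Mul(-1, Function('H')(-49, Add(Add(-14, 1), 2)))) = Add(Add(578, Mul(41, -65)), Mul(-1, 10)) = Add(Add(578, -2665), -10) = Add(-2087, -10) = -2097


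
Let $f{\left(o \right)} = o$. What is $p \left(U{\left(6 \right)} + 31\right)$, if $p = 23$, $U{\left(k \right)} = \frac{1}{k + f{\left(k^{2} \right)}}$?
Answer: $\frac{29969}{42} \approx 713.55$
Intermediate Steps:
$U{\left(k \right)} = \frac{1}{k + k^{2}}$
$p \left(U{\left(6 \right)} + 31\right) = 23 \left(\frac{1}{6 \left(1 + 6\right)} + 31\right) = 23 \left(\frac{1}{6 \cdot 7} + 31\right) = 23 \left(\frac{1}{6} \cdot \frac{1}{7} + 31\right) = 23 \left(\frac{1}{42} + 31\right) = 23 \cdot \frac{1303}{42} = \frac{29969}{42}$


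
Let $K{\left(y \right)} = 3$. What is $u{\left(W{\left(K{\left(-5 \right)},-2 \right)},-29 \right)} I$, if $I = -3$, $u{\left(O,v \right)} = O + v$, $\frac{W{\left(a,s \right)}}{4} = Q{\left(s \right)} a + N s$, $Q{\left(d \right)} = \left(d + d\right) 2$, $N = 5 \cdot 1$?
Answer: $495$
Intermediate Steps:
$N = 5$
$Q{\left(d \right)} = 4 d$ ($Q{\left(d \right)} = 2 d 2 = 4 d$)
$W{\left(a,s \right)} = 20 s + 16 a s$ ($W{\left(a,s \right)} = 4 \left(4 s a + 5 s\right) = 4 \left(4 a s + 5 s\right) = 4 \left(5 s + 4 a s\right) = 20 s + 16 a s$)
$u{\left(W{\left(K{\left(-5 \right)},-2 \right)},-29 \right)} I = \left(4 \left(-2\right) \left(5 + 4 \cdot 3\right) - 29\right) \left(-3\right) = \left(4 \left(-2\right) \left(5 + 12\right) - 29\right) \left(-3\right) = \left(4 \left(-2\right) 17 - 29\right) \left(-3\right) = \left(-136 - 29\right) \left(-3\right) = \left(-165\right) \left(-3\right) = 495$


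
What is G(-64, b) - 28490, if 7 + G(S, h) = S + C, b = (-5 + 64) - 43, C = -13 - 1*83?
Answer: -28657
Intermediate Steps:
C = -96 (C = -13 - 83 = -96)
b = 16 (b = 59 - 43 = 16)
G(S, h) = -103 + S (G(S, h) = -7 + (S - 96) = -7 + (-96 + S) = -103 + S)
G(-64, b) - 28490 = (-103 - 64) - 28490 = -167 - 28490 = -28657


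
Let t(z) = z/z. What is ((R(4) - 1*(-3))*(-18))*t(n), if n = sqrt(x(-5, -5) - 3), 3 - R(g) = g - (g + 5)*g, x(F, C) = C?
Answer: -684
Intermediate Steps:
R(g) = 3 - g + g*(5 + g) (R(g) = 3 - (g - (g + 5)*g) = 3 - (g - (5 + g)*g) = 3 - (g - g*(5 + g)) = 3 + (-g + g*(5 + g)) = 3 - g + g*(5 + g))
n = 2*I*sqrt(2) (n = sqrt(-5 - 3) = sqrt(-8) = 2*I*sqrt(2) ≈ 2.8284*I)
t(z) = 1
((R(4) - 1*(-3))*(-18))*t(n) = (((3 + 4**2 + 4*4) - 1*(-3))*(-18))*1 = (((3 + 16 + 16) + 3)*(-18))*1 = ((35 + 3)*(-18))*1 = (38*(-18))*1 = -684*1 = -684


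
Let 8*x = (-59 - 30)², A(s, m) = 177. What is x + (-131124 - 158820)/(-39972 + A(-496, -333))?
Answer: 105845249/106120 ≈ 997.41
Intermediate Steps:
x = 7921/8 (x = (-59 - 30)²/8 = (⅛)*(-89)² = (⅛)*7921 = 7921/8 ≈ 990.13)
x + (-131124 - 158820)/(-39972 + A(-496, -333)) = 7921/8 + (-131124 - 158820)/(-39972 + 177) = 7921/8 - 289944/(-39795) = 7921/8 - 289944*(-1/39795) = 7921/8 + 96648/13265 = 105845249/106120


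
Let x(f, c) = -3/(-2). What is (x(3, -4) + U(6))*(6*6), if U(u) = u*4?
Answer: 918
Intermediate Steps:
U(u) = 4*u
x(f, c) = 3/2 (x(f, c) = -3*(-½) = 3/2)
(x(3, -4) + U(6))*(6*6) = (3/2 + 4*6)*(6*6) = (3/2 + 24)*36 = (51/2)*36 = 918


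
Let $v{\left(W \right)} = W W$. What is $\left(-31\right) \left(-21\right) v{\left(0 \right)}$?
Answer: $0$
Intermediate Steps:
$v{\left(W \right)} = W^{2}$
$\left(-31\right) \left(-21\right) v{\left(0 \right)} = \left(-31\right) \left(-21\right) 0^{2} = 651 \cdot 0 = 0$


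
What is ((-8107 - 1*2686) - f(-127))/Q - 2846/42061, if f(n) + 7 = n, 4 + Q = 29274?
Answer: -531630619/1231125470 ≈ -0.43182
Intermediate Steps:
Q = 29270 (Q = -4 + 29274 = 29270)
f(n) = -7 + n
((-8107 - 1*2686) - f(-127))/Q - 2846/42061 = ((-8107 - 1*2686) - (-7 - 127))/29270 - 2846/42061 = ((-8107 - 2686) - 1*(-134))*(1/29270) - 2846*1/42061 = (-10793 + 134)*(1/29270) - 2846/42061 = -10659*1/29270 - 2846/42061 = -10659/29270 - 2846/42061 = -531630619/1231125470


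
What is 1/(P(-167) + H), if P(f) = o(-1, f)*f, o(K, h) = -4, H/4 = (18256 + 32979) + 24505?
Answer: 1/303628 ≈ 3.2935e-6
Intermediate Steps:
H = 302960 (H = 4*((18256 + 32979) + 24505) = 4*(51235 + 24505) = 4*75740 = 302960)
P(f) = -4*f
1/(P(-167) + H) = 1/(-4*(-167) + 302960) = 1/(668 + 302960) = 1/303628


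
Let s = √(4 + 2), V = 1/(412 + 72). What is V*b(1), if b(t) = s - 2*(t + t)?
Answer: -1/121 + √6/484 ≈ -0.0032035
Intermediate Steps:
V = 1/484 ≈ 0.0020661
s = √6 ≈ 2.4495
b(t) = √6 - 4*t (b(t) = √6 - 2*(t + t) = √6 - 2*2*t = √6 - 4*t)
V*b(1) = (√6 - 4*1)/484 = (√6 - 4)/484 = (-4 + √6)/484 = -1/121 + √6/484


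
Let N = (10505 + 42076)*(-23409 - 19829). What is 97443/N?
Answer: -32481/757832426 ≈ -4.2860e-5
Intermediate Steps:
N = -2273497278 (N = 52581*(-43238) = -2273497278)
97443/N = 97443/(-2273497278) = 97443*(-1/2273497278) = -32481/757832426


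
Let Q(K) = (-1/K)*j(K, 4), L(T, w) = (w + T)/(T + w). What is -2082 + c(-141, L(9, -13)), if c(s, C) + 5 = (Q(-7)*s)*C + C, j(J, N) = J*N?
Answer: -1522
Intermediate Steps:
L(T, w) = 1 (L(T, w) = (T + w)/(T + w) = 1)
Q(K) = -4 (Q(K) = (-1/K)*(K*4) = (-1/K)*(4*K) = -4)
c(s, C) = -5 + C - 4*C*s (c(s, C) = -5 + ((-4*s)*C + C) = -5 + (-4*C*s + C) = -5 + (C - 4*C*s) = -5 + C - 4*C*s)
-2082 + c(-141, L(9, -13)) = -2082 + (-5 + 1 - 4*1*(-141)) = -2082 + (-5 + 1 + 564) = -2082 + 560 = -1522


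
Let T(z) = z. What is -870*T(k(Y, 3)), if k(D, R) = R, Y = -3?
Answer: -2610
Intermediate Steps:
-870*T(k(Y, 3)) = -870*3 = -2610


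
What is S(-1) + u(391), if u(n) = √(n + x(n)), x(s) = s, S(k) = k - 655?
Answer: -656 + √782 ≈ -628.04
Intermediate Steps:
S(k) = -655 + k
u(n) = √2*√n (u(n) = √(n + n) = √(2*n) = √2*√n)
S(-1) + u(391) = (-655 - 1) + √2*√391 = -656 + √782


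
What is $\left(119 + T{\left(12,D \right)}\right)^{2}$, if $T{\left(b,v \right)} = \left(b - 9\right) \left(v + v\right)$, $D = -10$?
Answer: $3481$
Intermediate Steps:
$T{\left(b,v \right)} = 2 v \left(-9 + b\right)$ ($T{\left(b,v \right)} = \left(-9 + b\right) 2 v = 2 v \left(-9 + b\right)$)
$\left(119 + T{\left(12,D \right)}\right)^{2} = \left(119 + 2 \left(-10\right) \left(-9 + 12\right)\right)^{2} = \left(119 + 2 \left(-10\right) 3\right)^{2} = \left(119 - 60\right)^{2} = 59^{2} = 3481$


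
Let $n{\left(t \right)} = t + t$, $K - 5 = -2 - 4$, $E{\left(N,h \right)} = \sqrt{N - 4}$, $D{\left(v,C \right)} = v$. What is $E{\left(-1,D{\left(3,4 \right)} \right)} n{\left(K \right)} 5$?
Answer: $- 10 i \sqrt{5} \approx - 22.361 i$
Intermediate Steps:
$E{\left(N,h \right)} = \sqrt{-4 + N}$
$K = -1$ ($K = 5 - 6 = -1$)
$n{\left(t \right)} = 2 t$
$E{\left(-1,D{\left(3,4 \right)} \right)} n{\left(K \right)} 5 = \sqrt{-4 - 1} \cdot 2 \left(-1\right) 5 = \sqrt{-5} \left(-2\right) 5 = i \sqrt{5} \left(-2\right) 5 = - 2 i \sqrt{5} \cdot 5 = - 10 i \sqrt{5}$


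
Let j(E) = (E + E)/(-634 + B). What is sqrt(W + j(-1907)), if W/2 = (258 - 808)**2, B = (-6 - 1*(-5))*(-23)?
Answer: 331*sqrt(2061514)/611 ≈ 777.82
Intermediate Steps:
B = 23 (B = (-6 + 5)*(-23) = -1*(-23) = 23)
j(E) = -2*E/611 (j(E) = (E + E)/(-634 + 23) = (2*E)/(-611) = (2*E)*(-1/611) = -2*E/611)
W = 605000 (W = 2*(258 - 808)**2 = 2*(-550)**2 = 2*302500 = 605000)
sqrt(W + j(-1907)) = sqrt(605000 - 2/611*(-1907)) = sqrt(605000 + 3814/611) = sqrt(369658814/611) = 331*sqrt(2061514)/611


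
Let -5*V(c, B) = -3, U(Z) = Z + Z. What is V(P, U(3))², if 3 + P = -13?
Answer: 9/25 ≈ 0.36000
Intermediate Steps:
U(Z) = 2*Z
P = -16 (P = -3 - 13 = -16)
V(c, B) = ⅗ (V(c, B) = -⅕*(-3) = ⅗)
V(P, U(3))² = (⅗)² = 9/25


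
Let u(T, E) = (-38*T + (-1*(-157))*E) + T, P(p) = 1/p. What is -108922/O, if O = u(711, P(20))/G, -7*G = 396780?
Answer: -864361423200/3681881 ≈ -2.3476e+5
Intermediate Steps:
u(T, E) = -37*T + 157*E (u(T, E) = (-38*T + 157*E) + T = -37*T + 157*E)
G = -396780/7 (G = -⅐*396780 = -396780/7 ≈ -56683.)
O = 3681881/7935600 (O = (-37*711 + 157/20)/(-396780/7) = (-26307 + 157*(1/20))*(-7/396780) = (-26307 + 157/20)*(-7/396780) = -525983/20*(-7/396780) = 3681881/7935600 ≈ 0.46397)
-108922/O = -108922/3681881/7935600 = -108922*7935600/3681881 = -864361423200/3681881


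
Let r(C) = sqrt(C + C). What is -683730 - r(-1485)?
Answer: -683730 - 3*I*sqrt(330) ≈ -6.8373e+5 - 54.498*I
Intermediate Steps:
r(C) = sqrt(2)*sqrt(C) (r(C) = sqrt(2*C) = sqrt(2)*sqrt(C))
-683730 - r(-1485) = -683730 - sqrt(2)*sqrt(-1485) = -683730 - sqrt(2)*3*I*sqrt(165) = -683730 - 3*I*sqrt(330)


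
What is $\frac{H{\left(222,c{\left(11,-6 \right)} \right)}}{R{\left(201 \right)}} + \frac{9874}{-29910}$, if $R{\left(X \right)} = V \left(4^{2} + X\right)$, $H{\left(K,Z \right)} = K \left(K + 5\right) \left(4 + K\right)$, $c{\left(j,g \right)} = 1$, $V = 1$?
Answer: $\frac{170322081691}{3245235} \approx 52484.0$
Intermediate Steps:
$H{\left(K,Z \right)} = K \left(4 + K\right) \left(5 + K\right)$ ($H{\left(K,Z \right)} = K \left(5 + K\right) \left(4 + K\right) = K \left(4 + K\right) \left(5 + K\right)$)
$R{\left(X \right)} = 16 + X$ ($R{\left(X \right)} = 1 \left(4^{2} + X\right) = 1 \left(16 + X\right) = 16 + X$)
$\frac{H{\left(222,c{\left(11,-6 \right)} \right)}}{R{\left(201 \right)}} + \frac{9874}{-29910} = \frac{222 \left(20 + 222^{2} + 9 \cdot 222\right)}{16 + 201} + \frac{9874}{-29910} = \frac{222 \left(20 + 49284 + 1998\right)}{217} + 9874 \left(- \frac{1}{29910}\right) = 222 \cdot 51302 \cdot \frac{1}{217} - \frac{4937}{14955} = 11389044 \cdot \frac{1}{217} - \frac{4937}{14955} = \frac{11389044}{217} - \frac{4937}{14955} = \frac{170322081691}{3245235}$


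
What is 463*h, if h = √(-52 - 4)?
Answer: 926*I*√14 ≈ 3464.8*I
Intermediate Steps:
h = 2*I*√14 (h = √(-56) = 2*I*√14 ≈ 7.4833*I)
463*h = 463*(2*I*√14) = 926*I*√14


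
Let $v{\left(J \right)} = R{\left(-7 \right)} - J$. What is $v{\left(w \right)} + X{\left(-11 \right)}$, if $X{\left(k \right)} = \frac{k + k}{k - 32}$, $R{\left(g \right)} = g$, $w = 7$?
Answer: $- \frac{580}{43} \approx -13.488$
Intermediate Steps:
$v{\left(J \right)} = -7 - J$
$X{\left(k \right)} = \frac{2 k}{-32 + k}$
$v{\left(w \right)} + X{\left(-11 \right)} = \left(-7 - 7\right) + 2 \left(-11\right) \frac{1}{-32 - 11} = \left(-7 - 7\right) + 2 \left(-11\right) \frac{1}{-43} = -14 + 2 \left(-11\right) \left(- \frac{1}{43}\right) = -14 + \frac{22}{43} = - \frac{580}{43}$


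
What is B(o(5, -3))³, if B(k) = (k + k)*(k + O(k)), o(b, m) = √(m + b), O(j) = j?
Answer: 512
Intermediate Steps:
o(b, m) = √(b + m)
B(k) = 4*k² (B(k) = (k + k)*(k + k) = (2*k)*(2*k) = 4*k²)
B(o(5, -3))³ = (4*(√(5 - 3))²)³ = (4*(√2)²)³ = (4*2)³ = 8³ = 512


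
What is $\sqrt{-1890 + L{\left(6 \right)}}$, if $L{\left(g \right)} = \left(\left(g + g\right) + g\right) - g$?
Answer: $i \sqrt{1878} \approx 43.336 i$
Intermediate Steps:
$L{\left(g \right)} = 2 g$ ($L{\left(g \right)} = \left(2 g + g\right) - g = 3 g - g = 2 g$)
$\sqrt{-1890 + L{\left(6 \right)}} = \sqrt{-1890 + 2 \cdot 6} = \sqrt{-1890 + 12} = \sqrt{-1878} = i \sqrt{1878}$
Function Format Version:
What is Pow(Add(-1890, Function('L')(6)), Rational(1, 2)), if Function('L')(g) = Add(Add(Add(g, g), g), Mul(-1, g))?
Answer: Mul(I, Pow(1878, Rational(1, 2))) ≈ Mul(43.336, I)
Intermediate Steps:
Function('L')(g) = Mul(2, g) (Function('L')(g) = Add(Add(Mul(2, g), g), Mul(-1, g)) = Add(Mul(3, g), Mul(-1, g)) = Mul(2, g))
Pow(Add(-1890, Function('L')(6)), Rational(1, 2)) = Pow(Add(-1890, Mul(2, 6)), Rational(1, 2)) = Pow(Add(-1890, 12), Rational(1, 2)) = Pow(-1878, Rational(1, 2)) = Mul(I, Pow(1878, Rational(1, 2)))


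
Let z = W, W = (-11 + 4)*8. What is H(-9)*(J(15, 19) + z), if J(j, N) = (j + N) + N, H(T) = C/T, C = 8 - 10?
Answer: -⅔ ≈ -0.66667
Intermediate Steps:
C = -2
H(T) = -2/T
W = -56 (W = -7*8 = -56)
J(j, N) = j + 2*N (J(j, N) = (N + j) + N = j + 2*N)
z = -56
H(-9)*(J(15, 19) + z) = (-2/(-9))*((15 + 2*19) - 56) = (-2*(-⅑))*((15 + 38) - 56) = 2*(53 - 56)/9 = (2/9)*(-3) = -⅔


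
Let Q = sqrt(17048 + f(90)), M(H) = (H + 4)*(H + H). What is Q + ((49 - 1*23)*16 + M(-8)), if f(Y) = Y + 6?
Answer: 480 + 2*sqrt(4286) ≈ 610.94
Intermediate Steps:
f(Y) = 6 + Y
M(H) = 2*H*(4 + H) (M(H) = (4 + H)*(2*H) = 2*H*(4 + H))
Q = 2*sqrt(4286) (Q = sqrt(17048 + (6 + 90)) = sqrt(17048 + 96) = sqrt(17144) = 2*sqrt(4286) ≈ 130.94)
Q + ((49 - 1*23)*16 + M(-8)) = 2*sqrt(4286) + ((49 - 1*23)*16 + 2*(-8)*(4 - 8)) = 2*sqrt(4286) + ((49 - 23)*16 + 2*(-8)*(-4)) = 2*sqrt(4286) + (26*16 + 64) = 2*sqrt(4286) + (416 + 64) = 2*sqrt(4286) + 480 = 480 + 2*sqrt(4286)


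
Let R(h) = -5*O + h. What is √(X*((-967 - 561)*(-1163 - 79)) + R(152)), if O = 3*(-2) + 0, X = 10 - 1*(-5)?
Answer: √28466822 ≈ 5335.4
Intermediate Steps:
X = 15 (X = 10 + 5 = 15)
O = -6 (O = -6 + 0 = -6)
R(h) = 30 + h (R(h) = -5*(-6) + h = 30 + h)
√(X*((-967 - 561)*(-1163 - 79)) + R(152)) = √(15*((-967 - 561)*(-1163 - 79)) + (30 + 152)) = √(15*(-1528*(-1242)) + 182) = √(15*1897776 + 182) = √(28466640 + 182) = √28466822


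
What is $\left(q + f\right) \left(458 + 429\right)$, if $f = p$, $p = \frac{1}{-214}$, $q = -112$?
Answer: $- \frac{21260503}{214} \approx -99348.0$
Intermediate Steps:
$p = - \frac{1}{214} \approx -0.0046729$
$f = - \frac{1}{214} \approx -0.0046729$
$\left(q + f\right) \left(458 + 429\right) = \left(-112 - \frac{1}{214}\right) \left(458 + 429\right) = \left(- \frac{23969}{214}\right) 887 = - \frac{21260503}{214}$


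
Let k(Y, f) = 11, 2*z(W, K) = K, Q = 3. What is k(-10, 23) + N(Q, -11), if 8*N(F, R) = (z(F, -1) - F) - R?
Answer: 191/16 ≈ 11.938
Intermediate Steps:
z(W, K) = K/2
N(F, R) = -1/16 - F/8 - R/8 (N(F, R) = (((½)*(-1) - F) - R)/8 = ((-½ - F) - R)/8 = (-½ - F - R)/8 = -1/16 - F/8 - R/8)
k(-10, 23) + N(Q, -11) = 11 + (-1/16 - ⅛*3 - ⅛*(-11)) = 11 + (-1/16 - 3/8 + 11/8) = 11 + 15/16 = 191/16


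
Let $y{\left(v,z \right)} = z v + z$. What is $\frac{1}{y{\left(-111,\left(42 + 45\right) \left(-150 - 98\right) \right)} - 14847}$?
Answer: $\frac{1}{2358513} \approx 4.24 \cdot 10^{-7}$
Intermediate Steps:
$y{\left(v,z \right)} = z + v z$ ($y{\left(v,z \right)} = v z + z = z + v z$)
$\frac{1}{y{\left(-111,\left(42 + 45\right) \left(-150 - 98\right) \right)} - 14847} = \frac{1}{\left(42 + 45\right) \left(-150 - 98\right) \left(1 - 111\right) - 14847} = \frac{1}{87 \left(-248\right) \left(-110\right) - 14847} = \frac{1}{\left(-21576\right) \left(-110\right) - 14847} = \frac{1}{2373360 - 14847} = \frac{1}{2358513}$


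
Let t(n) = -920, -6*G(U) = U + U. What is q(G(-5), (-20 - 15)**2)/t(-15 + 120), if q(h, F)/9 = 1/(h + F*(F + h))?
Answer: -27/4147364600 ≈ -6.5102e-9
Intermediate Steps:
G(U) = -U/3 (G(U) = -(U + U)/6 = -U/3)
q(h, F) = 9/(h + F*(F + h))
q(G(-5), (-20 - 15)**2)/t(-15 + 120) = (9/(-1/3*(-5) + ((-20 - 15)**2)**2 + (-20 - 15)**2*(-1/3*(-5))))/(-920) = (9/(5/3 + ((-35)**2)**2 + (-35)**2*(5/3)))*(-1/920) = (9/(5/3 + 1225**2 + 1225*(5/3)))*(-1/920) = (9/(5/3 + 1500625 + 6125/3))*(-1/920) = (9/(4508005/3))*(-1/920) = (9*(3/4508005))*(-1/920) = (27/4508005)*(-1/920) = -27/4147364600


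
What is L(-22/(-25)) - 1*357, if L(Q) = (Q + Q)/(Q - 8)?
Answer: -31795/89 ≈ -357.25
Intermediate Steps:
L(Q) = 2*Q/(-8 + Q) (L(Q) = (2*Q)/(-8 + Q) = 2*Q/(-8 + Q))
L(-22/(-25)) - 1*357 = 2*(-22/(-25))/(-8 - 22/(-25)) - 1*357 = 2*(-22*(-1/25))/(-8 - 22*(-1/25)) - 357 = 2*(22/25)/(-8 + 22/25) - 357 = 2*(22/25)/(-178/25) - 357 = 2*(22/25)*(-25/178) - 357 = -22/89 - 357 = -31795/89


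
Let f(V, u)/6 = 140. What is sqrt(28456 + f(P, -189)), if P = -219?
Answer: 4*sqrt(1831) ≈ 171.16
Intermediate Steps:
f(V, u) = 840 (f(V, u) = 6*140 = 840)
sqrt(28456 + f(P, -189)) = sqrt(28456 + 840) = sqrt(29296) = 4*sqrt(1831)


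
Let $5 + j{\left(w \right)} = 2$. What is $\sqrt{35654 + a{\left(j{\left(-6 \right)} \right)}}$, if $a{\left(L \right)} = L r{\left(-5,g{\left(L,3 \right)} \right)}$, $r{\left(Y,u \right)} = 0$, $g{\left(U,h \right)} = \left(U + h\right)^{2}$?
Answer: $\sqrt{35654} \approx 188.82$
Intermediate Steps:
$j{\left(w \right)} = -3$ ($j{\left(w \right)} = -5 + 2 = -3$)
$a{\left(L \right)} = 0$ ($a{\left(L \right)} = L 0 = 0$)
$\sqrt{35654 + a{\left(j{\left(-6 \right)} \right)}} = \sqrt{35654 + 0} = \sqrt{35654}$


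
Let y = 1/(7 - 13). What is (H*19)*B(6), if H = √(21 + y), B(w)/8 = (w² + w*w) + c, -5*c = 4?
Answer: 27056*√30/3 ≈ 49397.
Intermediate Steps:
c = -⅘ (c = -⅕*4 = -⅘ ≈ -0.80000)
y = -⅙ (y = 1/(-6) = -⅙ ≈ -0.16667)
B(w) = -32/5 + 16*w² (B(w) = 8*((w² + w*w) - ⅘) = 8*((w² + w²) - ⅘) = 8*(2*w² - ⅘) = 8*(-⅘ + 2*w²) = -32/5 + 16*w²)
H = 5*√30/6 (H = √(21 - ⅙) = √(125/6) = 5*√30/6 ≈ 4.5644)
(H*19)*B(6) = ((5*√30/6)*19)*(-32/5 + 16*6²) = (95*√30/6)*(-32/5 + 16*36) = (95*√30/6)*(-32/5 + 576) = (95*√30/6)*(2848/5) = 27056*√30/3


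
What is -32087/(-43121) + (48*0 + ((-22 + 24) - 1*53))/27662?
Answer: 885391423/1192813102 ≈ 0.74227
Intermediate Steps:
-32087/(-43121) + (48*0 + ((-22 + 24) - 1*53))/27662 = -32087*(-1/43121) + (0 + (2 - 53))*(1/27662) = 32087/43121 + (0 - 51)*(1/27662) = 32087/43121 - 51*1/27662 = 32087/43121 - 51/27662 = 885391423/1192813102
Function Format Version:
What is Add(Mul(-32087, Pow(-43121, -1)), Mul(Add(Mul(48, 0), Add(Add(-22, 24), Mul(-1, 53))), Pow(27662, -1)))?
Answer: Rational(885391423, 1192813102) ≈ 0.74227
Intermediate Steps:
Add(Mul(-32087, Pow(-43121, -1)), Mul(Add(Mul(48, 0), Add(Add(-22, 24), Mul(-1, 53))), Pow(27662, -1))) = Add(Mul(-32087, Rational(-1, 43121)), Mul(Add(0, Add(2, -53)), Rational(1, 27662))) = Add(Rational(32087, 43121), Mul(Add(0, -51), Rational(1, 27662))) = Add(Rational(32087, 43121), Mul(-51, Rational(1, 27662))) = Add(Rational(32087, 43121), Rational(-51, 27662)) = Rational(885391423, 1192813102)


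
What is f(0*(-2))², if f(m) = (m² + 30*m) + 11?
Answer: 121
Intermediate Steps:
f(m) = 11 + m² + 30*m
f(0*(-2))² = (11 + (0*(-2))² + 30*(0*(-2)))² = (11 + 0² + 30*0)² = (11 + 0 + 0)² = 11² = 121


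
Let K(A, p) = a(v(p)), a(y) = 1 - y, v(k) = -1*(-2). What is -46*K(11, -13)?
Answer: 46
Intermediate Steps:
v(k) = 2
K(A, p) = -1 (K(A, p) = 1 - 1*2 = 1 - 2 = -1)
-46*K(11, -13) = -46*(-1) = 46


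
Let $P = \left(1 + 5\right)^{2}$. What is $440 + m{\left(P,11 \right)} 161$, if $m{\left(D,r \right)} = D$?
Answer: $6236$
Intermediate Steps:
$P = 36$ ($P = 6^{2} = 36$)
$440 + m{\left(P,11 \right)} 161 = 440 + 36 \cdot 161 = 440 + 5796 = 6236$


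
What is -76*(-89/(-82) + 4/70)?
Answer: -124602/1435 ≈ -86.831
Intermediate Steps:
-76*(-89/(-82) + 4/70) = -76*(-89*(-1/82) + 4*(1/70)) = -76*(89/82 + 2/35) = -76*3279/2870 = -124602/1435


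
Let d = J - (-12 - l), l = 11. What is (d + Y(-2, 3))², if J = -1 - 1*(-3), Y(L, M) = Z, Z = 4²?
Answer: 1681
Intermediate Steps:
Z = 16
Y(L, M) = 16
J = 2 (J = -1 + 3 = 2)
d = 25 (d = 2 - (-12 - 1*11) = 2 - (-12 - 11) = 2 - 1*(-23) = 2 + 23 = 25)
(d + Y(-2, 3))² = (25 + 16)² = 41² = 1681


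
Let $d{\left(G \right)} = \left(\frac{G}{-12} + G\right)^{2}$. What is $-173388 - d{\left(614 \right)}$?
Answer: $- \frac{17646097}{36} \approx -4.9017 \cdot 10^{5}$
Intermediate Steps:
$d{\left(G \right)} = \frac{121 G^{2}}{144}$ ($d{\left(G \right)} = \left(G \left(- \frac{1}{12}\right) + G\right)^{2} = \left(- \frac{G}{12} + G\right)^{2} = \left(\frac{11 G}{12}\right)^{2} = \frac{121 G^{2}}{144}$)
$-173388 - d{\left(614 \right)} = -173388 - \frac{121 \cdot 614^{2}}{144} = -173388 - \frac{121}{144} \cdot 376996 = -173388 - \frac{11404129}{36} = - \frac{17646097}{36}$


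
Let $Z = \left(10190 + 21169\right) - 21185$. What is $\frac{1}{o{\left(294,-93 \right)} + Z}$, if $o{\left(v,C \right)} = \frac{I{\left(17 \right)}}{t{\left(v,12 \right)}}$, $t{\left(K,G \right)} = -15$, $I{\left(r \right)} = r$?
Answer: $\frac{15}{152593} \approx 9.8301 \cdot 10^{-5}$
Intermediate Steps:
$Z = 10174$ ($Z = 31359 - 21185 = 10174$)
$o{\left(v,C \right)} = - \frac{17}{15}$ ($o{\left(v,C \right)} = \frac{17}{-15} = 17 \left(- \frac{1}{15}\right) = - \frac{17}{15}$)
$\frac{1}{o{\left(294,-93 \right)} + Z} = \frac{1}{- \frac{17}{15} + 10174} = \frac{1}{\frac{152593}{15}} = \frac{15}{152593}$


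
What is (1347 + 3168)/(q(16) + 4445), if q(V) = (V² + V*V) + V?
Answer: 4515/4973 ≈ 0.90790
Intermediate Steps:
q(V) = V + 2*V² (q(V) = (V² + V²) + V = 2*V² + V = V + 2*V²)
(1347 + 3168)/(q(16) + 4445) = (1347 + 3168)/(16*(1 + 2*16) + 4445) = 4515/(16*(1 + 32) + 4445) = 4515/(16*33 + 4445) = 4515/(528 + 4445) = 4515/4973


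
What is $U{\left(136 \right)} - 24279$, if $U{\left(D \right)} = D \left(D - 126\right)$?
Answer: $-22919$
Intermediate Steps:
$U{\left(D \right)} = D \left(-126 + D\right)$
$U{\left(136 \right)} - 24279 = 136 \left(-126 + 136\right) - 24279 = 136 \cdot 10 - 24279 = 1360 - 24279 = -22919$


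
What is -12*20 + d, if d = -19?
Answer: -259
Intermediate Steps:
-12*20 + d = -12*20 - 19 = -240 - 19 = -259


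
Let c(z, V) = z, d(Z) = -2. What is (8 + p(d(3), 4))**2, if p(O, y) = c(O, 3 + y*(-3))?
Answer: 36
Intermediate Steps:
p(O, y) = O
(8 + p(d(3), 4))**2 = (8 - 2)**2 = 6**2 = 36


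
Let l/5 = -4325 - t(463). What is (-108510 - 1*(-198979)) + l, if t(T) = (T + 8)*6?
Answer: 54714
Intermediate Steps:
t(T) = 48 + 6*T (t(T) = (8 + T)*6 = 48 + 6*T)
l = -35755 (l = 5*(-4325 - (48 + 6*463)) = 5*(-4325 - (48 + 2778)) = 5*(-4325 - 1*2826) = 5*(-4325 - 2826) = 5*(-7151) = -35755)
(-108510 - 1*(-198979)) + l = (-108510 - 1*(-198979)) - 35755 = (-108510 + 198979) - 35755 = 90469 - 35755 = 54714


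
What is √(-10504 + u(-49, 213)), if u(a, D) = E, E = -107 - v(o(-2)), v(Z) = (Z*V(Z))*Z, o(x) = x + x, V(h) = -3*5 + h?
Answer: I*√10307 ≈ 101.52*I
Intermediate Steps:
V(h) = -15 + h
o(x) = 2*x
v(Z) = Z²*(-15 + Z) (v(Z) = (Z*(-15 + Z))*Z = Z²*(-15 + Z))
E = 197 (E = -107 - (2*(-2))²*(-15 + 2*(-2)) = -107 - (-4)²*(-15 - 4) = -107 - 16*(-19) = -107 - 1*(-304) = -107 + 304 = 197)
u(a, D) = 197
√(-10504 + u(-49, 213)) = √(-10504 + 197) = √(-10307) = I*√10307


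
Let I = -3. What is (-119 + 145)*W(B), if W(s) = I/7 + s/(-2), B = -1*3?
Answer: 195/7 ≈ 27.857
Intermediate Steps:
B = -3
W(s) = -3/7 - s/2 (W(s) = -3/7 + s/(-2) = -3*1/7 + s*(-1/2) = -3/7 - s/2)
(-119 + 145)*W(B) = (-119 + 145)*(-3/7 - 1/2*(-3)) = 26*(-3/7 + 3/2) = 26*(15/14) = 195/7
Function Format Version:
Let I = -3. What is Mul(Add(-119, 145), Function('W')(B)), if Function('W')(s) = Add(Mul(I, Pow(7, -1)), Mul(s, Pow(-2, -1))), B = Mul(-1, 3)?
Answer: Rational(195, 7) ≈ 27.857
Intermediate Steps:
B = -3
Function('W')(s) = Add(Rational(-3, 7), Mul(Rational(-1, 2), s)) (Function('W')(s) = Add(Mul(-3, Pow(7, -1)), Mul(s, Pow(-2, -1))) = Add(Mul(-3, Rational(1, 7)), Mul(s, Rational(-1, 2))) = Add(Rational(-3, 7), Mul(Rational(-1, 2), s)))
Mul(Add(-119, 145), Function('W')(B)) = Mul(Add(-119, 145), Add(Rational(-3, 7), Mul(Rational(-1, 2), -3))) = Mul(26, Add(Rational(-3, 7), Rational(3, 2))) = Mul(26, Rational(15, 14)) = Rational(195, 7)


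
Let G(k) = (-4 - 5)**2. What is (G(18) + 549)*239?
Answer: 150570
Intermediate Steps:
G(k) = 81 (G(k) = (-9)**2 = 81)
(G(18) + 549)*239 = (81 + 549)*239 = 630*239 = 150570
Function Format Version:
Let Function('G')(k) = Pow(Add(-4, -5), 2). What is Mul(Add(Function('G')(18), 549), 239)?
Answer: 150570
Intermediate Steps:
Function('G')(k) = 81 (Function('G')(k) = Pow(-9, 2) = 81)
Mul(Add(Function('G')(18), 549), 239) = Mul(Add(81, 549), 239) = Mul(630, 239) = 150570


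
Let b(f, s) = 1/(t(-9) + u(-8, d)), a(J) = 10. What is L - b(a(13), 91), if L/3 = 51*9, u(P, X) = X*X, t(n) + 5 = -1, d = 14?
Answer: 261629/190 ≈ 1377.0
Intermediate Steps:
t(n) = -6 (t(n) = -5 - 1 = -6)
u(P, X) = X²
b(f, s) = 1/190 (b(f, s) = 1/(-6 + 14²) = 1/(-6 + 196) = 1/190)
L = 1377 (L = 3*(51*9) = 3*459 = 1377)
L - b(a(13), 91) = 1377 - 1*1/190 = 1377 - 1/190 = 261629/190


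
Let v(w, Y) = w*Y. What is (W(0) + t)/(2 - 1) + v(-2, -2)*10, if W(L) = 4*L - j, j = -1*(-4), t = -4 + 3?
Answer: 35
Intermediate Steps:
v(w, Y) = Y*w
t = -1
j = 4
W(L) = -4 + 4*L (W(L) = 4*L - 1*4 = 4*L - 4 = -4 + 4*L)
(W(0) + t)/(2 - 1) + v(-2, -2)*10 = ((-4 + 4*0) - 1)/(2 - 1) - 2*(-2)*10 = ((-4 + 0) - 1)/1 + 4*10 = (-4 - 1)*1 + 40 = -5*1 + 40 = -5 + 40 = 35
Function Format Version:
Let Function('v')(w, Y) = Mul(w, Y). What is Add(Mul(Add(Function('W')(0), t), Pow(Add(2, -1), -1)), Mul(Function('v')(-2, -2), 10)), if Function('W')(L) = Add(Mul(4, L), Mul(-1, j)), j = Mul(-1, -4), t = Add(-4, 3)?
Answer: 35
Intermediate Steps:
Function('v')(w, Y) = Mul(Y, w)
t = -1
j = 4
Function('W')(L) = Add(-4, Mul(4, L)) (Function('W')(L) = Add(Mul(4, L), Mul(-1, 4)) = Add(Mul(4, L), -4) = Add(-4, Mul(4, L)))
Add(Mul(Add(Function('W')(0), t), Pow(Add(2, -1), -1)), Mul(Function('v')(-2, -2), 10)) = Add(Mul(Add(Add(-4, Mul(4, 0)), -1), Pow(Add(2, -1), -1)), Mul(Mul(-2, -2), 10)) = Add(Mul(Add(Add(-4, 0), -1), Pow(1, -1)), Mul(4, 10)) = Add(Mul(Add(-4, -1), 1), 40) = Add(Mul(-5, 1), 40) = Add(-5, 40) = 35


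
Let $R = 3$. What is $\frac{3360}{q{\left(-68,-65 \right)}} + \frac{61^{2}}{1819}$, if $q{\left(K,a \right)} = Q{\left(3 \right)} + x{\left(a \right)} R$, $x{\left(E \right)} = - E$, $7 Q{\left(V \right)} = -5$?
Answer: $\frac{35179}{1819} \approx 19.34$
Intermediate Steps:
$Q{\left(V \right)} = - \frac{5}{7}$ ($Q{\left(V \right)} = \frac{1}{7} \left(-5\right) = - \frac{5}{7}$)
$q{\left(K,a \right)} = - \frac{5}{7} - 3 a$ ($q{\left(K,a \right)} = - \frac{5}{7} + - a 3 = - \frac{5}{7} - 3 a$)
$\frac{3360}{q{\left(-68,-65 \right)}} + \frac{61^{2}}{1819} = \frac{3360}{- \frac{5}{7} - -195} + \frac{61^{2}}{1819} = \frac{3360}{- \frac{5}{7} + 195} + 3721 \cdot \frac{1}{1819} = \frac{3360}{\frac{1360}{7}} + \frac{3721}{1819} = 3360 \cdot \frac{7}{1360} + \frac{3721}{1819} = \frac{294}{17} + \frac{3721}{1819} = \frac{35179}{1819}$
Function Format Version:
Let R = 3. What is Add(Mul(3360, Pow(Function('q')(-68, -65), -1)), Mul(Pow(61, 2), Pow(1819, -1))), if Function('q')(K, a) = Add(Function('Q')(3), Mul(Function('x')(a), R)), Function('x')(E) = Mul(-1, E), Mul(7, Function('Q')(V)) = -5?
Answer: Rational(35179, 1819) ≈ 19.340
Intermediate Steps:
Function('Q')(V) = Rational(-5, 7) (Function('Q')(V) = Mul(Rational(1, 7), -5) = Rational(-5, 7))
Function('q')(K, a) = Add(Rational(-5, 7), Mul(-3, a)) (Function('q')(K, a) = Add(Rational(-5, 7), Mul(Mul(-1, a), 3)) = Add(Rational(-5, 7), Mul(-3, a)))
Add(Mul(3360, Pow(Function('q')(-68, -65), -1)), Mul(Pow(61, 2), Pow(1819, -1))) = Add(Mul(3360, Pow(Add(Rational(-5, 7), Mul(-3, -65)), -1)), Mul(Pow(61, 2), Pow(1819, -1))) = Add(Mul(3360, Pow(Add(Rational(-5, 7), 195), -1)), Mul(3721, Rational(1, 1819))) = Add(Mul(3360, Pow(Rational(1360, 7), -1)), Rational(3721, 1819)) = Add(Mul(3360, Rational(7, 1360)), Rational(3721, 1819)) = Add(Rational(294, 17), Rational(3721, 1819)) = Rational(35179, 1819)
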